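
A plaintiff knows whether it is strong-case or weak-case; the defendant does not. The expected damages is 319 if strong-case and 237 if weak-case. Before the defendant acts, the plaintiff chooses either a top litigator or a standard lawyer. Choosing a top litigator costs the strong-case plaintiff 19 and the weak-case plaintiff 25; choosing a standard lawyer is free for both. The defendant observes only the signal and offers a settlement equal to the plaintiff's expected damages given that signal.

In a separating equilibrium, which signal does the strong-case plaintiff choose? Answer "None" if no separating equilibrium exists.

None

Try strong-case → top litigator, weak-case → standard lawyer:
  If types separate, top litigator earns payment 319 and standard lawyer earns 237.
  Strong-case: top litigator gives 319 − 19 = 300; standard lawyer gives 237 − 0 = 237. No deviation. ✓
  Weak-case: standard lawyer gives 237 − 0 = 237; top litigator gives 319 − 25 = 294. Would deviate. ✗
Try strong-case → standard lawyer, weak-case → top litigator:
  If types separate, standard lawyer earns payment 319 and top litigator earns 237.
  Strong-case: standard lawyer gives 319 − 0 = 319; top litigator gives 237 − 19 = 218. No deviation. ✓
  Weak-case: top litigator gives 237 − 25 = 212; standard lawyer gives 319 − 0 = 319. Would deviate. ✗
Neither assignment is incentive-compatible.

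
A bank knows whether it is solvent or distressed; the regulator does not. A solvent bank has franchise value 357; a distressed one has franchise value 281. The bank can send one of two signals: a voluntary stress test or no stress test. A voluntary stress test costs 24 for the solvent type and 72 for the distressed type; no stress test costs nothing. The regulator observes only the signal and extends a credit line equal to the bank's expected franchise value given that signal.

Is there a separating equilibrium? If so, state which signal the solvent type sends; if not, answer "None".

None

Try solvent → stress test, distressed → no stress test:
  Under separation the regulator infers type exactly: stress test → solvent (pays 357), no stress test → distressed (pays 281).
  Solvent: stress test gives 357 − 24 = 333; no stress test gives 281 − 0 = 281. No deviation. ✓
  Distressed: no stress test gives 281 − 0 = 281; stress test gives 357 − 72 = 285. Would deviate. ✗
Try solvent → no stress test, distressed → stress test:
  Under separation the regulator infers type exactly: no stress test → solvent (pays 357), stress test → distressed (pays 281).
  Solvent: no stress test gives 357 − 0 = 357; stress test gives 281 − 24 = 257. No deviation. ✓
  Distressed: stress test gives 281 − 72 = 209; no stress test gives 357 − 0 = 357. Would deviate. ✗
Neither assignment is incentive-compatible.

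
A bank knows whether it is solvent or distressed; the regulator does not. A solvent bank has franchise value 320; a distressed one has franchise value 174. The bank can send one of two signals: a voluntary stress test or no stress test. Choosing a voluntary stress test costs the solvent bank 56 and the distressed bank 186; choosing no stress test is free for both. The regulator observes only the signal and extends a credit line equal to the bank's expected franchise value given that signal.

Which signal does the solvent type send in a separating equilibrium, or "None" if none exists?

Try solvent → stress test, distressed → no stress test:
  Under separation the regulator infers type exactly: stress test → solvent (pays 320), no stress test → distressed (pays 174).
  Solvent: stress test gives 320 − 56 = 264; no stress test gives 174 − 0 = 174. No deviation. ✓
  Distressed: no stress test gives 174 − 0 = 174; stress test gives 320 − 186 = 134. No deviation. ✓
Both hold — the solvent type sends stress test.

stress test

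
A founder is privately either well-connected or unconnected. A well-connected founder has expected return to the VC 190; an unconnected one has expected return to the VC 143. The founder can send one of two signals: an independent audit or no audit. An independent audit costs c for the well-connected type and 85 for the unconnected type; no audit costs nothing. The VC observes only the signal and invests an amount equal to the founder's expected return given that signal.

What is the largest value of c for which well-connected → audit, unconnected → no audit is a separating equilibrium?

47

Under separation: audit → well-connected (pays 190); no audit → unconnected (pays 143).
Unconnected: 143 − 0 = 143 ≥ 190 − 85 = 105. Holds regardless of c. ✓
Well-connected: 190 − c ≥ 143 − 0, so c ≤ 190 − 143 = 47.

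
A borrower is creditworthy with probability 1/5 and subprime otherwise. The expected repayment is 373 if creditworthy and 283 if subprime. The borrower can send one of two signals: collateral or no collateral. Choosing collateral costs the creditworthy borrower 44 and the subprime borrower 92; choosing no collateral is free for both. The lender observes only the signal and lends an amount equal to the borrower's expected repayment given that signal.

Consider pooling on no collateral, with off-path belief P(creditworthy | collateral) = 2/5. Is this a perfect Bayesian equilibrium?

Yes

At the pooled signal (no collateral) the lender holds the prior 1/5 and pays 1/5·373 + 4/5·283 = 301. Off-path (collateral) belief 2/5 gives 2/5·373 + 3/5·283 = 319.
Creditworthy: no collateral gives 301 − 0 = 301; collateral gives 319 − 44 = 275. Stays. ✓
Subprime: no collateral gives 301 − 0 = 301; collateral gives 319 − 92 = 227. Stays. ✓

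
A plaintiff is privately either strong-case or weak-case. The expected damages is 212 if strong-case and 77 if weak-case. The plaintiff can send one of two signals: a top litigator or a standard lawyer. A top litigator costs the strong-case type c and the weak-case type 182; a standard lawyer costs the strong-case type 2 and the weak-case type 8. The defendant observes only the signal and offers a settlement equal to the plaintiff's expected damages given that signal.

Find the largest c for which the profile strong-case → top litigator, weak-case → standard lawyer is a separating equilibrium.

Under separation: top litigator → strong-case (pays 212); standard lawyer → weak-case (pays 77).
Weak-case: 77 − 8 = 69 ≥ 212 − 182 = 30. Holds regardless of c. ✓
Strong-case: 212 − c ≥ 77 − 2, so c ≤ 212 − 75 = 137.

137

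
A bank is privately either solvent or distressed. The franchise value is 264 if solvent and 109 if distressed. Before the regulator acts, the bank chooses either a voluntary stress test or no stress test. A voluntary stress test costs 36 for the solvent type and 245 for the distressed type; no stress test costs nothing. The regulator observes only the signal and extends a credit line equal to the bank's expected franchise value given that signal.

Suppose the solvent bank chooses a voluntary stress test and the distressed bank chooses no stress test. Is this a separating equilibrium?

If types separate, stress test earns payment 264 and no stress test earns 109.
Solvent: stress test gives 264 − 36 = 228; no stress test gives 109 − 0 = 109. No deviation. ✓
Distressed: no stress test gives 109 − 0 = 109; stress test gives 264 − 245 = 19. No deviation. ✓
Neither type gains from mimicking the other.

Yes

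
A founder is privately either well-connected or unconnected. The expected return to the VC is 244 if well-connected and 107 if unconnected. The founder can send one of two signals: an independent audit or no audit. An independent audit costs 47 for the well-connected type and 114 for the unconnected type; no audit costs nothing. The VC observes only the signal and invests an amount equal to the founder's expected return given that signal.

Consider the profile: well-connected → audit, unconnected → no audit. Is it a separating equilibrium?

If types separate, audit earns payment 244 and no audit earns 107.
Well-connected: audit gives 244 − 47 = 197; no audit gives 107 − 0 = 107. No deviation. ✓
Unconnected: no audit gives 107 − 0 = 107; audit gives 244 − 114 = 130. Would deviate. ✗

No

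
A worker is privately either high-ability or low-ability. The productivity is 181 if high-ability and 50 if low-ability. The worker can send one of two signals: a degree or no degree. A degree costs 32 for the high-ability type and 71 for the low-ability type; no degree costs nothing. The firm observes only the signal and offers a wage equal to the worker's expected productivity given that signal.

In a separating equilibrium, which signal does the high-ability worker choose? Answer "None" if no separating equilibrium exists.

Try high-ability → degree, low-ability → no degree:
  If types separate, degree earns payment 181 and no degree earns 50.
  High-ability: degree gives 181 − 32 = 149; no degree gives 50 − 0 = 50. No deviation. ✓
  Low-ability: no degree gives 50 − 0 = 50; degree gives 181 − 71 = 110. Would deviate. ✗
Try high-ability → no degree, low-ability → degree:
  If types separate, no degree earns payment 181 and degree earns 50.
  High-ability: no degree gives 181 − 0 = 181; degree gives 50 − 32 = 18. No deviation. ✓
  Low-ability: degree gives 50 − 71 = -21; no degree gives 181 − 0 = 181. Would deviate. ✗
Neither assignment is incentive-compatible.

None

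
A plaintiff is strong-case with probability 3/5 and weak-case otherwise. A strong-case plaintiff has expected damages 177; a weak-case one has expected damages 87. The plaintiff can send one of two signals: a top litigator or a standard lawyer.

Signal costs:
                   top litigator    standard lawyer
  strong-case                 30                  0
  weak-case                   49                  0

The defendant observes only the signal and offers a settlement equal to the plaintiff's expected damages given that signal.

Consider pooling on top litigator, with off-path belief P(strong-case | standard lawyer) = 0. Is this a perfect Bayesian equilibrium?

On the equilibrium path (top litigator) the defendant holds the prior 3/5 and pays 3/5·177 + 2/5·87 = 141. Off-path (standard lawyer) belief 0 gives 0·177 + 1·87 = 87.
Strong-case: top litigator gives 141 − 30 = 111; standard lawyer gives 87 − 0 = 87. Stays. ✓
Weak-case: top litigator gives 141 − 49 = 92; standard lawyer gives 87 − 0 = 87. Stays. ✓
Beliefs are Bayes-consistent on-path and both types best-respond.

Yes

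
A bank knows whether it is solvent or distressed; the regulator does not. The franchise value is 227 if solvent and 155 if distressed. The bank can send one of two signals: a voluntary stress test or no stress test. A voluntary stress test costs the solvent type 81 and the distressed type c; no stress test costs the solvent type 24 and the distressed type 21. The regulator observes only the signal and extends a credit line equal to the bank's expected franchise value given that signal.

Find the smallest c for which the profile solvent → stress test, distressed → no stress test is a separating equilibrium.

Under separation: stress test → solvent (pays 227); no stress test → distressed (pays 155).
Solvent: 227 − 81 = 146 ≥ 155 − 24 = 131. Holds regardless of c. ✓
Distressed: 155 − 21 ≥ 227 − c, so c ≥ 227 − 134 = 93.

93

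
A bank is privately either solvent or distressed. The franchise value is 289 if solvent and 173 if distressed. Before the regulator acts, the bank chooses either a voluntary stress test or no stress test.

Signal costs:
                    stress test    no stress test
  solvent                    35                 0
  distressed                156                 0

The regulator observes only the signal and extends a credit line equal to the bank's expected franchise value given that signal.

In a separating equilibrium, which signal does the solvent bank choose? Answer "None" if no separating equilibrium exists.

Try solvent → stress test, distressed → no stress test:
  Under separation the regulator infers type exactly: stress test → solvent (pays 289), no stress test → distressed (pays 173).
  Solvent: stress test gives 289 − 35 = 254; no stress test gives 173 − 0 = 173. No deviation. ✓
  Distressed: no stress test gives 173 − 0 = 173; stress test gives 289 − 156 = 133. No deviation. ✓
Both hold — the solvent type sends stress test.

stress test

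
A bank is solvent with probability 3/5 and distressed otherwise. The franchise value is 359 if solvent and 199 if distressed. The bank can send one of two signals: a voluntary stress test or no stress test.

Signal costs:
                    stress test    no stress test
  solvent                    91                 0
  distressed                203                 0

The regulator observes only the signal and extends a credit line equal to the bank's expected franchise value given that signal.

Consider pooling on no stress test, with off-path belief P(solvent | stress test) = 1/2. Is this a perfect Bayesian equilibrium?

Yes

On the equilibrium path (no stress test) the regulator holds the prior 3/5 and pays 3/5·359 + 2/5·199 = 295. Off-path (stress test) belief 1/2 gives 1/2·359 + 1/2·199 = 279.
Solvent: no stress test gives 295 − 0 = 295; stress test gives 279 − 91 = 188. Stays. ✓
Distressed: no stress test gives 295 − 0 = 295; stress test gives 279 − 203 = 76. Stays. ✓
Beliefs are Bayes-consistent on-path and both types best-respond.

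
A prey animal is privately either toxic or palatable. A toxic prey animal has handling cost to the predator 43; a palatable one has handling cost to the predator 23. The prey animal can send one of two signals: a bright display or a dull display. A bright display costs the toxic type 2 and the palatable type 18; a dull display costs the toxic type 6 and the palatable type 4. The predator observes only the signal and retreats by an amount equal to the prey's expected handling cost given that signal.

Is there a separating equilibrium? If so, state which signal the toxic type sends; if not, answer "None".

None

Try toxic → bright display, palatable → dull display:
  If types separate, bright display earns payment 43 and dull display earns 23.
  Toxic: bright display gives 43 − 2 = 41; dull display gives 23 − 6 = 17. No deviation. ✓
  Palatable: dull display gives 23 − 4 = 19; bright display gives 43 − 18 = 25. Would deviate. ✗
Try toxic → dull display, palatable → bright display:
  If types separate, dull display earns payment 43 and bright display earns 23.
  Toxic: dull display gives 43 − 6 = 37; bright display gives 23 − 2 = 21. No deviation. ✓
  Palatable: bright display gives 23 − 18 = 5; dull display gives 43 − 4 = 39. Would deviate. ✗
Neither assignment is incentive-compatible.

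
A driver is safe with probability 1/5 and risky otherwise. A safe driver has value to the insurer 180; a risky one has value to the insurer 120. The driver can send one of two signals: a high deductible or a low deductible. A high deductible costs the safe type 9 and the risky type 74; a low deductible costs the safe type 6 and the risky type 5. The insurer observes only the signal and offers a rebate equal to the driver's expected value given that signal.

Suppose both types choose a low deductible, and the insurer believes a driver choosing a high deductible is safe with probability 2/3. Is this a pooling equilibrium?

On the equilibrium path (low deductible) the insurer holds the prior 1/5 and pays 1/5·180 + 4/5·120 = 132. Off-path (high deductible) belief 2/3 gives 2/3·180 + 1/3·120 = 160.
Safe: low deductible gives 132 − 6 = 126; high deductible gives 160 − 9 = 151. Deviates. ✗
Risky: low deductible gives 132 − 5 = 127; high deductible gives 160 − 74 = 86. Stays. ✓

No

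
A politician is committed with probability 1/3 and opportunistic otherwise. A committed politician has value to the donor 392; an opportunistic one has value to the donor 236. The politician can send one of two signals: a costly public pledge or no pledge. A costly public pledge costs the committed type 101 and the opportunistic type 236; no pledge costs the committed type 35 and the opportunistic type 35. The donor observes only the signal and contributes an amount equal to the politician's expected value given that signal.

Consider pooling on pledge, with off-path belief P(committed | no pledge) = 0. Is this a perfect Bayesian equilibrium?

At the pooled signal (pledge) the donor holds the prior 1/3 and pays 1/3·392 + 2/3·236 = 288. Off-path (no pledge) belief 0 gives 0·392 + 1·236 = 236.
Committed: pledge gives 288 − 101 = 187; no pledge gives 236 − 35 = 201. Deviates. ✗
Opportunistic: pledge gives 288 − 236 = 52; no pledge gives 236 − 35 = 201. Deviates. ✗

No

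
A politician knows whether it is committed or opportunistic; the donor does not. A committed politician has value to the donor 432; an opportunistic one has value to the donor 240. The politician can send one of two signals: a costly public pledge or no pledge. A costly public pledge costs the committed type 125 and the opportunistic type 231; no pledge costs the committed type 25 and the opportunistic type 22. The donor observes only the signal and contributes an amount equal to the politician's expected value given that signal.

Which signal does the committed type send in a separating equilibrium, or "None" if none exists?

Try committed → pledge, opportunistic → no pledge:
  If types separate, pledge earns payment 432 and no pledge earns 240.
  Committed: pledge gives 432 − 125 = 307; no pledge gives 240 − 25 = 215. No deviation. ✓
  Opportunistic: no pledge gives 240 − 22 = 218; pledge gives 432 − 231 = 201. No deviation. ✓
Both hold — the committed type sends pledge.

pledge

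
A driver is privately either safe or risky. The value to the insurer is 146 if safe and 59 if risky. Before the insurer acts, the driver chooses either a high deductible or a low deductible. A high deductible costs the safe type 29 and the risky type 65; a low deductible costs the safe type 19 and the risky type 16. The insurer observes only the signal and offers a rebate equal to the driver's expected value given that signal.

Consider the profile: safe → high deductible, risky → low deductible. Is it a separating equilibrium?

No

Under separation the insurer infers type exactly: high deductible → safe (pays 146), low deductible → risky (pays 59).
Safe: high deductible gives 146 − 29 = 117; low deductible gives 59 − 19 = 40. No deviation. ✓
Risky: low deductible gives 59 − 16 = 43; high deductible gives 146 − 65 = 81. Would deviate. ✗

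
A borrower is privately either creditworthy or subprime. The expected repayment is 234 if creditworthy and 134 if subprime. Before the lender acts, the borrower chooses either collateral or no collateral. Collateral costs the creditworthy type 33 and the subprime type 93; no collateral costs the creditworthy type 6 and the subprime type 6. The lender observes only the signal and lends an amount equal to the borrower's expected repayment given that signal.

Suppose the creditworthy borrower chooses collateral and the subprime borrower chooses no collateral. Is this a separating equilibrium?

If types separate, collateral earns payment 234 and no collateral earns 134.
Creditworthy: collateral gives 234 − 33 = 201; no collateral gives 134 − 6 = 128. No deviation. ✓
Subprime: no collateral gives 134 − 6 = 128; collateral gives 234 − 93 = 141. Would deviate. ✗

No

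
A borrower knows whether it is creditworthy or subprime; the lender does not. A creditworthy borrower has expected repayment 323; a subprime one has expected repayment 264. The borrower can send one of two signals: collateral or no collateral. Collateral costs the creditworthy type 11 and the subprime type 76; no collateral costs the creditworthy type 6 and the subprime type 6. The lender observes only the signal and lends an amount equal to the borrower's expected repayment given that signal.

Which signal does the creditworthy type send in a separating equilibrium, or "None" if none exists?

Try creditworthy → collateral, subprime → no collateral:
  If types separate, collateral earns payment 323 and no collateral earns 264.
  Creditworthy: collateral gives 323 − 11 = 312; no collateral gives 264 − 6 = 258. No deviation. ✓
  Subprime: no collateral gives 264 − 6 = 258; collateral gives 323 − 76 = 247. No deviation. ✓
Both hold — the creditworthy type sends collateral.

collateral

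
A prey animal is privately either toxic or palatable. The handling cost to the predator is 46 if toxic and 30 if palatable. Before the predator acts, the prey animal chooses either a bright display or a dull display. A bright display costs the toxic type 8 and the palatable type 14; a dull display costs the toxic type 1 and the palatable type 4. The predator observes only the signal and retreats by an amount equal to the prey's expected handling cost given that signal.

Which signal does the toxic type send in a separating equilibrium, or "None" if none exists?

None

Try toxic → bright display, palatable → dull display:
  If types separate, bright display earns payment 46 and dull display earns 30.
  Toxic: bright display gives 46 − 8 = 38; dull display gives 30 − 1 = 29. No deviation. ✓
  Palatable: dull display gives 30 − 4 = 26; bright display gives 46 − 14 = 32. Would deviate. ✗
Try toxic → dull display, palatable → bright display:
  If types separate, dull display earns payment 46 and bright display earns 30.
  Toxic: dull display gives 46 − 1 = 45; bright display gives 30 − 8 = 22. No deviation. ✓
  Palatable: bright display gives 30 − 14 = 16; dull display gives 46 − 4 = 42. Would deviate. ✗
Neither assignment is incentive-compatible.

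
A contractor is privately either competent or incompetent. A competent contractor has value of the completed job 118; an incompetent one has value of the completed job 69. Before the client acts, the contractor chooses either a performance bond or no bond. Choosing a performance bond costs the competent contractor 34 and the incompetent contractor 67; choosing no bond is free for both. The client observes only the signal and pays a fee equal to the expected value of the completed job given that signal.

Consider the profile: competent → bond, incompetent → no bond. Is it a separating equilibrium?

Yes

If types separate, bond earns payment 118 and no bond earns 69.
Competent: bond gives 118 − 34 = 84; no bond gives 69 − 0 = 69. No deviation. ✓
Incompetent: no bond gives 69 − 0 = 69; bond gives 118 − 67 = 51. No deviation. ✓
Both incentive constraints hold.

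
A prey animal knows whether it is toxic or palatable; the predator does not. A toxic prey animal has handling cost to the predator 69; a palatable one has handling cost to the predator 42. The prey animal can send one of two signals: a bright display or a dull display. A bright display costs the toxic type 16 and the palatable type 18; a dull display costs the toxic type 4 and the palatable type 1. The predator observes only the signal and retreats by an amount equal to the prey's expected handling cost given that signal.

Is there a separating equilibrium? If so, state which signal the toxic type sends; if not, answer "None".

Try toxic → bright display, palatable → dull display:
  If types separate, bright display earns payment 69 and dull display earns 42.
  Toxic: bright display gives 69 − 16 = 53; dull display gives 42 − 4 = 38. No deviation. ✓
  Palatable: dull display gives 42 − 1 = 41; bright display gives 69 − 18 = 51. Would deviate. ✗
Try toxic → dull display, palatable → bright display:
  If types separate, dull display earns payment 69 and bright display earns 42.
  Toxic: dull display gives 69 − 4 = 65; bright display gives 42 − 16 = 26. No deviation. ✓
  Palatable: bright display gives 42 − 18 = 24; dull display gives 69 − 1 = 68. Would deviate. ✗
Neither assignment is incentive-compatible.

None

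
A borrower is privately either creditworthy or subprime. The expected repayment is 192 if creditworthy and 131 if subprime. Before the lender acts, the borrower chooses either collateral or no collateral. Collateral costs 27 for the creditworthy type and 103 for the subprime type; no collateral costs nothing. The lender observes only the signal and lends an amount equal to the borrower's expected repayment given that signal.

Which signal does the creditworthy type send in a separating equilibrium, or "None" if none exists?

collateral

Try creditworthy → collateral, subprime → no collateral:
  Under separation the lender infers type exactly: collateral → creditworthy (pays 192), no collateral → subprime (pays 131).
  Creditworthy: collateral gives 192 − 27 = 165; no collateral gives 131 − 0 = 131. No deviation. ✓
  Subprime: no collateral gives 131 − 0 = 131; collateral gives 192 − 103 = 89. No deviation. ✓
Both hold — the creditworthy type sends collateral.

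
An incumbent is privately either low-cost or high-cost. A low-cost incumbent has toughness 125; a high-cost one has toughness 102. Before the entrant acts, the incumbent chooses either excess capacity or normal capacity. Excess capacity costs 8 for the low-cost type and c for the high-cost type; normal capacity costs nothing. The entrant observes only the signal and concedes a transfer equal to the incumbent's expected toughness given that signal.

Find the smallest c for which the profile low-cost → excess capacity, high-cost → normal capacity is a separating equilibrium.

Under separation: excess capacity → low-cost (pays 125); normal capacity → high-cost (pays 102).
Low-cost: 125 − 8 = 117 ≥ 102 − 0 = 102. Holds regardless of c. ✓
High-cost: 102 − 0 ≥ 125 − c, so c ≥ 125 − 102 = 23.

23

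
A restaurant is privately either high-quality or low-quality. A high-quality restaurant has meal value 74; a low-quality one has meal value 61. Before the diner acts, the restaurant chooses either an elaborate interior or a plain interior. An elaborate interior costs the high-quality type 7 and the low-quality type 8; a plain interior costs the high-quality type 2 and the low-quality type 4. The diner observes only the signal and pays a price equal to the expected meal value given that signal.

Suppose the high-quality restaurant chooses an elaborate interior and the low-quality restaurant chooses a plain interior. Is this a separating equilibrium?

If types separate, elaborate interior earns payment 74 and plain interior earns 61.
High-quality: elaborate interior gives 74 − 7 = 67; plain interior gives 61 − 2 = 59. No deviation. ✓
Low-quality: plain interior gives 61 − 4 = 57; elaborate interior gives 74 − 8 = 66. Would deviate. ✗

No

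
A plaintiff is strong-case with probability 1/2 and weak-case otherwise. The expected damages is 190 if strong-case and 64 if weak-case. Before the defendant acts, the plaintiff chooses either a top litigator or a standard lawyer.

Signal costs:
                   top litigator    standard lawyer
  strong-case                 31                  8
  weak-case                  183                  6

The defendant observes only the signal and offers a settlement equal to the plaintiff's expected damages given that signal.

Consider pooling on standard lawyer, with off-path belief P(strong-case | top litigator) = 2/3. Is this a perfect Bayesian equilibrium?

At the pooled signal (standard lawyer) the defendant holds the prior 1/2 and pays 1/2·190 + 1/2·64 = 127. Off-path (top litigator) belief 2/3 gives 2/3·190 + 1/3·64 = 148.
Strong-case: standard lawyer gives 127 − 8 = 119; top litigator gives 148 − 31 = 117. Stays. ✓
Weak-case: standard lawyer gives 127 − 6 = 121; top litigator gives 148 − 183 = -35. Stays. ✓

Yes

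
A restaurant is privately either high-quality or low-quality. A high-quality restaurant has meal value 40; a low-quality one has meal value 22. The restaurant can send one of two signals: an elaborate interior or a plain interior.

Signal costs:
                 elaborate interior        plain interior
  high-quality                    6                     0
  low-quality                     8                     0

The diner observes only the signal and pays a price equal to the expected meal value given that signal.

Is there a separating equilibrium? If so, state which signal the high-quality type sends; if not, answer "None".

Try high-quality → elaborate interior, low-quality → plain interior:
  If types separate, elaborate interior earns payment 40 and plain interior earns 22.
  High-quality: elaborate interior gives 40 − 6 = 34; plain interior gives 22 − 0 = 22. No deviation. ✓
  Low-quality: plain interior gives 22 − 0 = 22; elaborate interior gives 40 − 8 = 32. Would deviate. ✗
Try high-quality → plain interior, low-quality → elaborate interior:
  If types separate, plain interior earns payment 40 and elaborate interior earns 22.
  High-quality: plain interior gives 40 − 0 = 40; elaborate interior gives 22 − 6 = 16. No deviation. ✓
  Low-quality: elaborate interior gives 22 − 8 = 14; plain interior gives 40 − 0 = 40. Would deviate. ✗
Neither assignment is incentive-compatible.

None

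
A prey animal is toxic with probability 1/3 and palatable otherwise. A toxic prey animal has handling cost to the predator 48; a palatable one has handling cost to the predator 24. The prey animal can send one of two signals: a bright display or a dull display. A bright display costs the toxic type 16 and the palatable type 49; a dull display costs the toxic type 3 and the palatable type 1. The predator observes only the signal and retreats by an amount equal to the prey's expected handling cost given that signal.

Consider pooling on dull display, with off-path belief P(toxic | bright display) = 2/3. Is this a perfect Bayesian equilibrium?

Yes

On the equilibrium path (dull display) the predator holds the prior 1/3 and pays 1/3·48 + 2/3·24 = 32. Off-path (bright display) belief 2/3 gives 2/3·48 + 1/3·24 = 40.
Toxic: dull display gives 32 − 3 = 29; bright display gives 40 − 16 = 24. Stays. ✓
Palatable: dull display gives 32 − 1 = 31; bright display gives 40 − 49 = -9. Stays. ✓
Beliefs are Bayes-consistent on-path and both types best-respond.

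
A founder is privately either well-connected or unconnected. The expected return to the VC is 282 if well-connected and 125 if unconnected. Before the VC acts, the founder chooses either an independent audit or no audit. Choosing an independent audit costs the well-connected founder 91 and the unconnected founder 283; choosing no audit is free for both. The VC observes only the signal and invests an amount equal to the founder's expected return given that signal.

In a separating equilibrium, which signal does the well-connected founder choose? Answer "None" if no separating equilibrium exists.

Try well-connected → audit, unconnected → no audit:
  If types separate, audit earns payment 282 and no audit earns 125.
  Well-connected: audit gives 282 − 91 = 191; no audit gives 125 − 0 = 125. No deviation. ✓
  Unconnected: no audit gives 125 − 0 = 125; audit gives 282 − 283 = -1. No deviation. ✓
Both hold — the well-connected type sends audit.

audit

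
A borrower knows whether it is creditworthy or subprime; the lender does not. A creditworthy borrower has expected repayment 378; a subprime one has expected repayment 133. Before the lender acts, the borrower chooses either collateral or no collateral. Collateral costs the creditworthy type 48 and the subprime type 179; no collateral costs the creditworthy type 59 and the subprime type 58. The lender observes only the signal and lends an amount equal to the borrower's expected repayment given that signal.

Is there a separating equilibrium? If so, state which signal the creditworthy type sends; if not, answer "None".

Try creditworthy → collateral, subprime → no collateral:
  If types separate, collateral earns payment 378 and no collateral earns 133.
  Creditworthy: collateral gives 378 − 48 = 330; no collateral gives 133 − 59 = 74. No deviation. ✓
  Subprime: no collateral gives 133 − 58 = 75; collateral gives 378 − 179 = 199. Would deviate. ✗
Try creditworthy → no collateral, subprime → collateral:
  If types separate, no collateral earns payment 378 and collateral earns 133.
  Creditworthy: no collateral gives 378 − 59 = 319; collateral gives 133 − 48 = 85. No deviation. ✓
  Subprime: collateral gives 133 − 179 = -46; no collateral gives 378 − 58 = 320. Would deviate. ✗
Neither assignment is incentive-compatible.

None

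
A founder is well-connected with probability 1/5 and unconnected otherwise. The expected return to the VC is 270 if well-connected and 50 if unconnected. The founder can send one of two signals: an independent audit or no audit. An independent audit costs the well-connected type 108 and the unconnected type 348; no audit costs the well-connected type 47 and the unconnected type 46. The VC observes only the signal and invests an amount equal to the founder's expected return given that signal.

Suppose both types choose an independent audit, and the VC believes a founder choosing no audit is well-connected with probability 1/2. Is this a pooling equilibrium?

At the pooled signal (audit) the VC holds the prior 1/5 and pays 1/5·270 + 4/5·50 = 94. Off-path (no audit) belief 1/2 gives 1/2·270 + 1/2·50 = 160.
Well-connected: audit gives 94 − 108 = -14; no audit gives 160 − 47 = 113. Deviates. ✗
Unconnected: audit gives 94 − 348 = -254; no audit gives 160 − 46 = 114. Deviates. ✗

No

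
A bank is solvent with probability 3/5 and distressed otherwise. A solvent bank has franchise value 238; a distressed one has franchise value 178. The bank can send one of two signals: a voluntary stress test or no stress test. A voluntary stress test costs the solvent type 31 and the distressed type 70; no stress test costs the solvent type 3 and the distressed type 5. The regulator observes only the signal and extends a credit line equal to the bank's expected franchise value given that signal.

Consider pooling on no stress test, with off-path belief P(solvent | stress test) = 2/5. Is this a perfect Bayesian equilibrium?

Yes

On the equilibrium path (no stress test) the regulator holds the prior 3/5 and pays 3/5·238 + 2/5·178 = 214. Off-path (stress test) belief 2/5 gives 2/5·238 + 3/5·178 = 202.
Solvent: no stress test gives 214 − 3 = 211; stress test gives 202 − 31 = 171. Stays. ✓
Distressed: no stress test gives 214 − 5 = 209; stress test gives 202 − 70 = 132. Stays. ✓
Beliefs are Bayes-consistent on-path and both types best-respond.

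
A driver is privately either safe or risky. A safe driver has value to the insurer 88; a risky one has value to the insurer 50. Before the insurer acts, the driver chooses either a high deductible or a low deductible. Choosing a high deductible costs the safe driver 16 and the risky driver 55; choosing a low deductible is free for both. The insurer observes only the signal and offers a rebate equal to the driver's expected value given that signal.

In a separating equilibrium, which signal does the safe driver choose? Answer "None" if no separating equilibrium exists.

Try safe → high deductible, risky → low deductible:
  If types separate, high deductible earns payment 88 and low deductible earns 50.
  Safe: high deductible gives 88 − 16 = 72; low deductible gives 50 − 0 = 50. No deviation. ✓
  Risky: low deductible gives 50 − 0 = 50; high deductible gives 88 − 55 = 33. No deviation. ✓
Both hold — the safe type sends high deductible.

high deductible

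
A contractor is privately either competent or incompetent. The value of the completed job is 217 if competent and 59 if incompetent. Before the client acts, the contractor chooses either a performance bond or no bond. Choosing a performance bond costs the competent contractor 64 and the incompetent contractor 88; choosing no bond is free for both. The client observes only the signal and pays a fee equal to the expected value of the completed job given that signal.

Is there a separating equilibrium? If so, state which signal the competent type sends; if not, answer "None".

None

Try competent → bond, incompetent → no bond:
  Under separation the client infers type exactly: bond → competent (pays 217), no bond → incompetent (pays 59).
  Competent: bond gives 217 − 64 = 153; no bond gives 59 − 0 = 59. No deviation. ✓
  Incompetent: no bond gives 59 − 0 = 59; bond gives 217 − 88 = 129. Would deviate. ✗
Try competent → no bond, incompetent → bond:
  Under separation the client infers type exactly: no bond → competent (pays 217), bond → incompetent (pays 59).
  Competent: no bond gives 217 − 0 = 217; bond gives 59 − 64 = -5. No deviation. ✓
  Incompetent: bond gives 59 − 88 = -29; no bond gives 217 − 0 = 217. Would deviate. ✗
Neither assignment is incentive-compatible.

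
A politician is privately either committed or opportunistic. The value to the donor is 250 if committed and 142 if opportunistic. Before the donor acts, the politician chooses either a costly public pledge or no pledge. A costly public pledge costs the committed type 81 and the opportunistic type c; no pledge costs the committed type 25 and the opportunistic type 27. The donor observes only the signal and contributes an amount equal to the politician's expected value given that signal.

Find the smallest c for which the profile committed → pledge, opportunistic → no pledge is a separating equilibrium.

135

Under separation: pledge → committed (pays 250); no pledge → opportunistic (pays 142).
Committed: 250 − 81 = 169 ≥ 142 − 25 = 117. Holds regardless of c. ✓
Opportunistic: 142 − 27 ≥ 250 − c, so c ≥ 250 − 115 = 135.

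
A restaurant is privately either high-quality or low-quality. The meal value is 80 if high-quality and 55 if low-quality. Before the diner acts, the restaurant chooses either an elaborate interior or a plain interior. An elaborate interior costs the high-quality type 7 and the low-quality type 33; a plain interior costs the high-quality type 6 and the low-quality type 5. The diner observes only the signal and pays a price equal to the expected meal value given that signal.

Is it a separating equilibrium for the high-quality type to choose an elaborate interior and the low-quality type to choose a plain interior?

If types separate, elaborate interior earns payment 80 and plain interior earns 55.
High-quality: elaborate interior gives 80 − 7 = 73; plain interior gives 55 − 6 = 49. No deviation. ✓
Low-quality: plain interior gives 55 − 5 = 50; elaborate interior gives 80 − 33 = 47. No deviation. ✓
Neither type gains from mimicking the other.

Yes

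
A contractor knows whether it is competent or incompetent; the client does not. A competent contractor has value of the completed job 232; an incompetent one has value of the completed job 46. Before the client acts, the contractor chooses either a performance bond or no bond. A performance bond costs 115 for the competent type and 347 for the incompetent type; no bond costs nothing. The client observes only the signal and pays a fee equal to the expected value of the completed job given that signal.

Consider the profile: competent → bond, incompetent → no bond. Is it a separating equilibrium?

Yes

If types separate, bond earns payment 232 and no bond earns 46.
Competent: bond gives 232 − 115 = 117; no bond gives 46 − 0 = 46. No deviation. ✓
Incompetent: no bond gives 46 − 0 = 46; bond gives 232 − 347 = -115. No deviation. ✓
Neither type gains from mimicking the other.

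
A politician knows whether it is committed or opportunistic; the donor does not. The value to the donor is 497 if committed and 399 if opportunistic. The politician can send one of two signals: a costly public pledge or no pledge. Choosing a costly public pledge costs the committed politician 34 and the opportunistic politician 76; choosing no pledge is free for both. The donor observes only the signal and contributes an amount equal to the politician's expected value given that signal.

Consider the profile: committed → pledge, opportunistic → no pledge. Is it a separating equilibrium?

Under separation the donor infers type exactly: pledge → committed (pays 497), no pledge → opportunistic (pays 399).
Committed: pledge gives 497 − 34 = 463; no pledge gives 399 − 0 = 399. No deviation. ✓
Opportunistic: no pledge gives 399 − 0 = 399; pledge gives 497 − 76 = 421. Would deviate. ✗

No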